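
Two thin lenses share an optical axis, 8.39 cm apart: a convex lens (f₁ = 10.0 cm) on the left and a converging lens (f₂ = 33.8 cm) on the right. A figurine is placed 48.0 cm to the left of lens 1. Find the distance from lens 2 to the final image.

3.77 cm

Lens 1: 1/d_i1 = 1/f₁ − 1/d_o1 = 1/(10.0) − 1/(48.0) = 0.07917, so d_i1 = 12.63 cm.
The intermediate image is 12.63 cm to the right of lens 1, which lies 4.240 cm to the right of lens 2 — a virtual object — so d_o2 = −4.240 cm.
Lens 2: 1/d_i2 = 1/f₂ − 1/d_o2 = 1/(33.8) − 1/(-4.240) = 0.2654, so d_i2 = 3.77 cm.
The final image is real, 3.77 cm to the right of lens 2 (overall magnification ≈ -0.23).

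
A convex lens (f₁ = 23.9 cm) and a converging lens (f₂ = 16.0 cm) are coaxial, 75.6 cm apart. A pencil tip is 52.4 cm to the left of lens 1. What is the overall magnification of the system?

m = +0.857

Lens 1: 1/d_i1 = 1/(23.9) − 1/(52.4) = 0.02276, so d_i1 = 43.94 cm; m₁ = −d_i1/d_o1 = -0.8385.
d_o2 = 75.6 − (43.94) = 31.66 cm.
Lens 2: 1/d_i2 = 1/(16.0) − 1/(31.66) = 0.03091, so d_i2 = 32.35 cm; m₂ = −d_i2/d_o2 = -1.022.
m = m₁·m₂ = (-0.8385)(-1.022) = +0.857.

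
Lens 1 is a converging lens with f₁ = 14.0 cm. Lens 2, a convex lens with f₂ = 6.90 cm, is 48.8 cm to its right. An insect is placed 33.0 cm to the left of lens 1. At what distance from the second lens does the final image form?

9.61 cm

Lens 1: 1/d_i1 = 1/f₁ − 1/d_o1 = 1/(14.0) − 1/(33.0) = 0.04113, so d_i1 = 24.32 cm.
The intermediate image is 24.32 cm to the right of lens 1, which is 48.8 − (24.32) = 24.48 cm to the left of lens 2, so d_o2 = +24.48 cm.
Lens 2: 1/d_i2 = 1/f₂ − 1/d_o2 = 1/(6.90) − 1/(24.48) = 0.1041, so d_i2 = 9.61 cm.
The final image is real, 9.61 cm to the right of lens 2 (overall magnification ≈ 0.29).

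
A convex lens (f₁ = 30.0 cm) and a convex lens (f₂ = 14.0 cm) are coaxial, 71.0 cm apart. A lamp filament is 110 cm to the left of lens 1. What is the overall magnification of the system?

Lens 1: 1/d_i1 = 1/(30.0) − 1/(110) = 0.02424, so d_i1 = 41.25 cm; m₁ = −d_i1/d_o1 = -0.3750.
d_o2 = 71.0 − (41.25) = 29.75 cm.
Lens 2: 1/d_i2 = 1/(14.0) − 1/(29.75) = 0.03782, so d_i2 = 26.44 cm; m₂ = −d_i2/d_o2 = -0.8889.
m = m₁·m₂ = (-0.3750)(-0.8889) = +0.333.

m = +0.333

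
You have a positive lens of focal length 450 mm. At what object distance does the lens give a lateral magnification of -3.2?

m = −d_i/d_o ⇒ d_i = −m·d_o.
1/f = 1/d_o + 1/d_i = 1/d_o − 1/(m·d_o) = (1 − 1/m)/d_o, so d_o = f(1 − 1/m) = (450.0)(1 − 1/(-3.2)) = 591 mm.

591 mm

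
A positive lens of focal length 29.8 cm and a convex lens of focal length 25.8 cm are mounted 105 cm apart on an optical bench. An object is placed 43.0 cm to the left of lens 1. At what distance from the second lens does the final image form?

Lens 1: 1/d_i1 = 1/f₁ − 1/d_o1 = 1/(29.8) − 1/(43.0) = 0.01030, so d_i1 = 97.08 cm.
The intermediate image is 97.08 cm to the right of lens 1, which is 105 − (97.08) = 7.920 cm to the left of lens 2, so d_o2 = +7.920 cm.
Lens 2: 1/d_i2 = 1/f₂ − 1/d_o2 = 1/(25.8) − 1/(7.920) = -0.08750, so d_i2 = -11.4 cm.
The final image is virtual, 11.4 cm to the left of lens 2 (overall magnification ≈ -3.3).

11.4 cm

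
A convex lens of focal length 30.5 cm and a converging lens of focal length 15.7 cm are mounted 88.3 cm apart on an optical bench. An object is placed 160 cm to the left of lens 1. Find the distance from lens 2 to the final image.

22.8 cm

Lens 1: 1/d_i1 = 1/f₁ − 1/d_o1 = 1/(30.5) − 1/(160) = 0.02654, so d_i1 = 37.68 cm.
The intermediate image is 37.68 cm to the right of lens 1, which is 88.3 − (37.68) = 50.62 cm to the left of lens 2, so d_o2 = +50.62 cm.
Lens 2: 1/d_i2 = 1/f₂ − 1/d_o2 = 1/(15.7) − 1/(50.62) = 0.04394, so d_i2 = 22.8 cm.
The final image is real, 22.8 cm to the right of lens 2 (overall magnification ≈ 0.11).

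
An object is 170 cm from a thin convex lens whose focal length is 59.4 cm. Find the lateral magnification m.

m = -0.537

1/d_i = 1/f − 1/d_o = 1/(59.40) − 1/(170) = 0.01095, so d_i = 91.30 cm.
m = −d_i/d_o = −(91.30)/(170) = -0.537.
The image is real, inverted and reduced, on the far side of the lens.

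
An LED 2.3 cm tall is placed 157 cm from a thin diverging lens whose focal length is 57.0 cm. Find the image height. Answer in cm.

0.613 cm

For a diverging lens, f = -57.0 cm.
1/d_i = 1/f − 1/d_o = 1/(-57.00) − 1/(157) = -0.02391, so d_i = -41.82 cm.
m = −d_i/d_o = +0.2664.
|h_i| = |m|·h_o = 0.2664 × 2.3 = 0.613 cm. The image is virtual, upright and reduced, on the same side as the object.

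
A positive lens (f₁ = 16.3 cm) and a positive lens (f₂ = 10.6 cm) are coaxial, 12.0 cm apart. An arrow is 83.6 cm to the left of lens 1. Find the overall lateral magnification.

Lens 1: 1/d_i1 = 1/(16.3) − 1/(83.6) = 0.04939, so d_i1 = 20.25 cm; m₁ = −d_i1/d_o1 = -0.2422.
d_o2 = 12.0 − (20.25) = -8.250 cm (virtual object).
Lens 2: 1/d_i2 = 1/(10.6) − 1/(-8.250) = 0.2156, so d_i2 = 4.639 cm; m₂ = −d_i2/d_o2 = +0.5623.
m = m₁·m₂ = (-0.2422)(+0.5623) = -0.136.

m = -0.136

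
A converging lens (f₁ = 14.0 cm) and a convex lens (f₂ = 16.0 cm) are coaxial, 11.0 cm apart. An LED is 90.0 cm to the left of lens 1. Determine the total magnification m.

m = -0.137

Lens 1: 1/d_i1 = 1/(14.0) − 1/(90.0) = 0.06032, so d_i1 = 16.58 cm; m₁ = −d_i1/d_o1 = -0.1842.
d_o2 = 11.0 − (16.58) = -5.580 cm (virtual object).
Lens 2: 1/d_i2 = 1/(16.0) − 1/(-5.580) = 0.2417, so d_i2 = 4.137 cm; m₂ = −d_i2/d_o2 = +0.7414.
m = m₁·m₂ = (-0.1842)(+0.7414) = -0.137.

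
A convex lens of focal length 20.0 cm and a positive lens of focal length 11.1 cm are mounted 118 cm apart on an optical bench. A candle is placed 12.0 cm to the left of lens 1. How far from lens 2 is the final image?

Lens 1: 1/d_i1 = 1/f₁ − 1/d_o1 = 1/(20.0) − 1/(12.0) = -0.03333, so d_i1 = -30.00 cm.
The intermediate image is 30.00 cm to the left of lens 1 (virtual), which is 118 − (-30.00) = 148.0 cm to the left of lens 2, so d_o2 = +148.0 cm.
Lens 2: 1/d_i2 = 1/f₂ − 1/d_o2 = 1/(11.1) − 1/(148.0) = 0.08333, so d_i2 = 12.0 cm.
The final image is real, 12.0 cm to the right of lens 2 (overall magnification ≈ -0.20).

12.0 cm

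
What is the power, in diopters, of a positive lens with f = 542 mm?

P = +1.85 D

f = 54.2 cm = 0.542 m.
P = 1/f = 1/(0.542 m) = +1.85 D.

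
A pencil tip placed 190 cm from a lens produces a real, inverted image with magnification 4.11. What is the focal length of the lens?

m = −d_i/d_o ⇒ d_i = −m·d_o = −(-4.11)·(190) = 780.9 cm.
1/f = 1/d_o + 1/d_i = 1/(190) + 1/(780.9) = 0.006544, so f = 153 cm.
Since f is positive, the lens is converging.

f = 153 cm (converging)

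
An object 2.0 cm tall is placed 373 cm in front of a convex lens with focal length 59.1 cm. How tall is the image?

1/d_i = 1/f − 1/d_o = 1/(59.10) − 1/(373) = 0.01424, so d_i = 70.23 cm.
m = −d_i/d_o = -0.1883.
|h_i| = |m|·h_o = 0.1883 × 2.0 = 0.377 cm. The image is real, inverted and reduced, on the far side of the lens.

0.377 cm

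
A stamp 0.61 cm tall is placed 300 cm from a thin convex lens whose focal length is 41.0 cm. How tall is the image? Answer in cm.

1/d_i = 1/f − 1/d_o = 1/(41.00) − 1/(300) = 0.02106, so d_i = 47.49 cm.
m = −d_i/d_o = -0.1583.
|h_i| = |m|·h_o = 0.1583 × 0.61 = 0.0966 cm. The image is real, inverted and reduced, on the far side of the lens.

0.0966 cm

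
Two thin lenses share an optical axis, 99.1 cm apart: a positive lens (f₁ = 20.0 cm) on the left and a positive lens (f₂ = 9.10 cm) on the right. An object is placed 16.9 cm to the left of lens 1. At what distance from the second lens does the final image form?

Lens 1: 1/d_i1 = 1/f₁ − 1/d_o1 = 1/(20.0) − 1/(16.9) = -0.009172, so d_i1 = -109.0 cm.
The intermediate image is 109.0 cm to the left of lens 1 (virtual), which is 99.1 − (-109.0) = 208.1 cm to the left of lens 2, so d_o2 = +208.1 cm.
Lens 2: 1/d_i2 = 1/f₂ − 1/d_o2 = 1/(9.10) − 1/(208.1) = 0.1051, so d_i2 = 9.52 cm.
The final image is real, 9.52 cm to the right of lens 2 (overall magnification ≈ -0.29).

9.52 cm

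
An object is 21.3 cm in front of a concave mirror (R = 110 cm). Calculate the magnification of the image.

m = +1.63

f = R/2 = 110/2 = 55.00 cm.
1/d_i = 1/f − 1/d_o = 1/(55.00) − 1/(21.3) = -0.02877, so d_i = -34.76 cm.
m = −d_i/d_o = −(-34.76)/(21.3) = +1.63.
The image is virtual, upright and enlarged, behind the mirror.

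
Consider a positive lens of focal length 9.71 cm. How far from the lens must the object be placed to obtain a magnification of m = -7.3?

m = −d_i/d_o ⇒ d_i = −m·d_o.
1/f = 1/d_o + 1/d_i = 1/d_o − 1/(m·d_o) = (1 − 1/m)/d_o, so d_o = f(1 − 1/m) = (9.710)(1 − 1/(-7.3)) = 11.0 cm.

11.0 cm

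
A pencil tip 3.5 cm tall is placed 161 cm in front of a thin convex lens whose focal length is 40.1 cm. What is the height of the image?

1.16 cm

1/d_i = 1/f − 1/d_o = 1/(40.10) − 1/(161) = 0.01873, so d_i = 53.40 cm.
m = −d_i/d_o = -0.3317.
|h_i| = |m|·h_o = 0.3317 × 3.5 = 1.16 cm. The image is real, inverted and reduced, on the far side of the lens.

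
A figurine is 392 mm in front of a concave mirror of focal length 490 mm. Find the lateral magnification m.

1/d_i = 1/f − 1/d_o = 1/(490.0) − 1/(392) = -0.0005102, so d_i = -1960 mm.
m = −d_i/d_o = −(-1960)/(392) = +5.00.
The image is virtual, upright and enlarged, behind the mirror.

m = +5.00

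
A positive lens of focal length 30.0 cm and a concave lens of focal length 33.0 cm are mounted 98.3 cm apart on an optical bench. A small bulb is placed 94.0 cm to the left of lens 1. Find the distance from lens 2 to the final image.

Lens 1: 1/d_i1 = 1/f₁ − 1/d_o1 = 1/(30.0) − 1/(94.0) = 0.02270, so d_i1 = 44.06 cm.
The intermediate image is 44.06 cm to the right of lens 1, which is 98.3 − (44.06) = 54.24 cm to the left of lens 2, so d_o2 = +54.24 cm.
Lens 2 is diverging, so f₂ = −33.0 cm.
Lens 2: 1/d_i2 = 1/f₂ − 1/d_o2 = 1/(-33.0) − 1/(54.24) = -0.04874, so d_i2 = -20.5 cm.
The final image is virtual, 20.5 cm to the left of lens 2 (overall magnification ≈ -0.18).

20.5 cm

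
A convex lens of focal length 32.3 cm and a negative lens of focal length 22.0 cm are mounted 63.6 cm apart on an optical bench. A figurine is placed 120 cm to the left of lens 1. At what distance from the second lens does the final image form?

Lens 1: 1/d_i1 = 1/f₁ − 1/d_o1 = 1/(32.3) − 1/(120) = 0.02263, so d_i1 = 44.20 cm.
The intermediate image is 44.20 cm to the right of lens 1, which is 63.6 − (44.20) = 19.40 cm to the left of lens 2, so d_o2 = +19.40 cm.
Lens 2 is diverging, so f₂ = −22.0 cm.
Lens 2: 1/d_i2 = 1/f₂ − 1/d_o2 = 1/(-22.0) − 1/(19.40) = -0.09700, so d_i2 = -10.3 cm.
The final image is virtual, 10.3 cm to the left of lens 2 (overall magnification ≈ -0.20).

10.3 cm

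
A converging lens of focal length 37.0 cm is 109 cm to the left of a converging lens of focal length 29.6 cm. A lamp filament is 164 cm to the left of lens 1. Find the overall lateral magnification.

m = +0.273

Lens 1: 1/d_i1 = 1/(37.0) − 1/(164) = 0.02093, so d_i1 = 47.78 cm; m₁ = −d_i1/d_o1 = -0.2913.
d_o2 = 109 − (47.78) = 61.22 cm.
Lens 2: 1/d_i2 = 1/(29.6) − 1/(61.22) = 0.01745, so d_i2 = 57.31 cm; m₂ = −d_i2/d_o2 = -0.9361.
m = m₁·m₂ = (-0.2913)(-0.9361) = +0.273.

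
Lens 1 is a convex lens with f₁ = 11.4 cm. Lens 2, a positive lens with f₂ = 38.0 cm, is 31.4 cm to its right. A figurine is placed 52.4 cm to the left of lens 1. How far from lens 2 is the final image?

30.2 cm

Lens 1: 1/d_i1 = 1/f₁ − 1/d_o1 = 1/(11.4) − 1/(52.4) = 0.06864, so d_i1 = 14.57 cm.
The intermediate image is 14.57 cm to the right of lens 1, which is 31.4 − (14.57) = 16.83 cm to the left of lens 2, so d_o2 = +16.83 cm.
Lens 2: 1/d_i2 = 1/f₂ − 1/d_o2 = 1/(38.0) − 1/(16.83) = -0.03310, so d_i2 = -30.2 cm.
The final image is virtual, 30.2 cm to the left of lens 2 (overall magnification ≈ -0.50).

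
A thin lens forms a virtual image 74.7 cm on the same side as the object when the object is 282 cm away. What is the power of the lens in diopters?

P = -0.984 D

Virtual image ⇒ d_i = −74.7 cm.
1/f = 1/d_o + 1/d_i = 1/(282) + 1/(-74.7) = -0.009841 cm⁻¹.
f = -101.6 cm = -1.016 m, so P = 1/f = -0.984 D.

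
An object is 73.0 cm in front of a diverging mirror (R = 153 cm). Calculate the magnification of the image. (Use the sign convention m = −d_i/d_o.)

f = R/2 = 153/2 = 76.50 cm; for a diverging mirror, f = -76.50 cm.
1/d_i = 1/f − 1/d_o = 1/(-76.50) − 1/(73.0) = -0.02677, so d_i = -37.35 cm.
m = −d_i/d_o = −(-37.35)/(73.0) = +0.512.
The image is virtual, upright and reduced, behind the mirror.

m = +0.512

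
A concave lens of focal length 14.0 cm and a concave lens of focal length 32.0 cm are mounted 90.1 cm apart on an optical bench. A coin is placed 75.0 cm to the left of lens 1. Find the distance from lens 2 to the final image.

24.4 cm

Lens 1 is diverging, so f₁ = −14.0 cm.
Lens 1: 1/d_i1 = 1/f₁ − 1/d_o1 = 1/(-14.0) − 1/(75.0) = -0.08476, so d_i1 = -11.80 cm.
The intermediate image is 11.80 cm to the left of lens 1 (virtual), which is 90.1 − (-11.80) = 101.9 cm to the left of lens 2, so d_o2 = +101.9 cm.
Lens 2 is diverging, so f₂ = −32.0 cm.
Lens 2: 1/d_i2 = 1/f₂ − 1/d_o2 = 1/(-32.0) − 1/(101.9) = -0.04106, so d_i2 = -24.4 cm.
The final image is virtual, 24.4 cm to the left of lens 2 (overall magnification ≈ 0.038).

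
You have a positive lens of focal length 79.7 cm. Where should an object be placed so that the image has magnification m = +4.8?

m = −d_i/d_o ⇒ d_i = −m·d_o.
1/f = 1/d_o + 1/d_i = 1/d_o − 1/(m·d_o) = (1 − 1/m)/d_o, so d_o = f(1 − 1/m) = (79.70)(1 − 1/(+4.8)) = 63.1 cm.

63.1 cm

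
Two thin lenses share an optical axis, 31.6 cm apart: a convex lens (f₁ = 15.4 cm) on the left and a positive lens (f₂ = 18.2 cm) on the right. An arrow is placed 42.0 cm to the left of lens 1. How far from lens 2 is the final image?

Lens 1: 1/d_i1 = 1/f₁ − 1/d_o1 = 1/(15.4) − 1/(42.0) = 0.04113, so d_i1 = 24.32 cm.
The intermediate image is 24.32 cm to the right of lens 1, which is 31.6 − (24.32) = 7.280 cm to the left of lens 2, so d_o2 = +7.280 cm.
Lens 2: 1/d_i2 = 1/f₂ − 1/d_o2 = 1/(18.2) − 1/(7.280) = -0.08242, so d_i2 = -12.1 cm.
The final image is virtual, 12.1 cm to the left of lens 2 (overall magnification ≈ -0.97).

12.1 cm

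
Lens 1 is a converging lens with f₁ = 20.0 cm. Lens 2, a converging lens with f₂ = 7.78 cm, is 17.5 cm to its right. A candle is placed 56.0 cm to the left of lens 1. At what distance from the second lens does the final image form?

4.95 cm

Lens 1: 1/d_i1 = 1/f₁ − 1/d_o1 = 1/(20.0) − 1/(56.0) = 0.03214, so d_i1 = 31.11 cm.
The intermediate image is 31.11 cm to the right of lens 1, which lies 13.61 cm to the right of lens 2 — a virtual object — so d_o2 = −13.61 cm.
Lens 2: 1/d_i2 = 1/f₂ − 1/d_o2 = 1/(7.78) − 1/(-13.61) = 0.2020, so d_i2 = 4.95 cm.
The final image is real, 4.95 cm to the right of lens 2 (overall magnification ≈ -0.20).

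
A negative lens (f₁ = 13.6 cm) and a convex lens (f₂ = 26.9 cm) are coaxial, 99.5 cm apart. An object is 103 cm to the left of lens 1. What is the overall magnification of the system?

m = -0.0371

f₁ = −13.6 cm (diverging).
Lens 1: 1/d_i1 = 1/(-13.6) − 1/(103) = -0.08324, so d_i1 = -12.01 cm; m₁ = −d_i1/d_o1 = +0.1166.
d_o2 = 99.5 − (-12.01) = 111.5 cm.
Lens 2: 1/d_i2 = 1/(26.9) − 1/(111.5) = 0.02821, so d_i2 = 35.45 cm; m₂ = −d_i2/d_o2 = -0.3180.
m = m₁·m₂ = (+0.1166)(-0.3180) = -0.0371.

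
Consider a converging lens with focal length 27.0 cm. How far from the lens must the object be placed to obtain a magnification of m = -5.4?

m = −d_i/d_o ⇒ d_i = −m·d_o.
1/f = 1/d_o + 1/d_i = 1/d_o − 1/(m·d_o) = (1 − 1/m)/d_o, so d_o = f(1 − 1/m) = (27.00)(1 − 1/(-5.4)) = 32.0 cm.

32.0 cm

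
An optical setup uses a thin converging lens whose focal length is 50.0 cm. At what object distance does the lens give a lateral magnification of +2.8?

32.1 cm

m = −d_i/d_o ⇒ d_i = −m·d_o.
1/f = 1/d_o + 1/d_i = 1/d_o − 1/(m·d_o) = (1 − 1/m)/d_o, so d_o = f(1 − 1/m) = (50.00)(1 − 1/(+2.8)) = 32.1 cm.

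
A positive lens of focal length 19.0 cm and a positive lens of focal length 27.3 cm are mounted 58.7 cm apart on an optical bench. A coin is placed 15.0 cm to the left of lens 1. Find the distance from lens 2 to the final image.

34.6 cm

Lens 1: 1/d_i1 = 1/f₁ − 1/d_o1 = 1/(19.0) − 1/(15.0) = -0.01404, so d_i1 = -71.25 cm.
The intermediate image is 71.25 cm to the left of lens 1 (virtual), which is 58.7 − (-71.25) = 129.9 cm to the left of lens 2, so d_o2 = +129.9 cm.
Lens 2: 1/d_i2 = 1/f₂ − 1/d_o2 = 1/(27.3) − 1/(129.9) = 0.02893, so d_i2 = 34.6 cm.
The final image is real, 34.6 cm to the right of lens 2 (overall magnification ≈ -1.3).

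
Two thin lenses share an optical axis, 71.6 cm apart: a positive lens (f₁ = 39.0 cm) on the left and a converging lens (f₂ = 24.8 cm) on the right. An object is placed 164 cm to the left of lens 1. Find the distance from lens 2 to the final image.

Lens 1: 1/d_i1 = 1/f₁ − 1/d_o1 = 1/(39.0) − 1/(164) = 0.01954, so d_i1 = 51.17 cm.
The intermediate image is 51.17 cm to the right of lens 1, which is 71.6 − (51.17) = 20.43 cm to the left of lens 2, so d_o2 = +20.43 cm.
Lens 2: 1/d_i2 = 1/f₂ − 1/d_o2 = 1/(24.8) − 1/(20.43) = -0.008625, so d_i2 = -116 cm.
The final image is virtual, 116 cm to the left of lens 2 (overall magnification ≈ -1.8).

116 cm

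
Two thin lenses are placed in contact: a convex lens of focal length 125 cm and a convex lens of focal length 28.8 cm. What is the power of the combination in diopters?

P = +4.27 D

P₁ = 1/f₁ = 1/(1.25 m) = +0.8000 D; P₂ = 1/f₂ = 1/(0.288 m) = +3.472 D.
For thin lenses in contact, P = P₁ + P₂ = (+0.8000) + (+3.472) = +4.27 D.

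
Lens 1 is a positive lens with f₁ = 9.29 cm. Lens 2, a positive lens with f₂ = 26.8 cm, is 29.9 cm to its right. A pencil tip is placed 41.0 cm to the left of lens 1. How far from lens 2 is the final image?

Lens 1: 1/d_i1 = 1/f₁ − 1/d_o1 = 1/(9.29) − 1/(41.0) = 0.08325, so d_i1 = 12.01 cm.
The intermediate image is 12.01 cm to the right of lens 1, which is 29.9 − (12.01) = 17.89 cm to the left of lens 2, so d_o2 = +17.89 cm.
Lens 2: 1/d_i2 = 1/f₂ − 1/d_o2 = 1/(26.8) − 1/(17.89) = -0.01858, so d_i2 = -53.8 cm.
The final image is virtual, 53.8 cm to the left of lens 2 (overall magnification ≈ -0.88).

53.8 cm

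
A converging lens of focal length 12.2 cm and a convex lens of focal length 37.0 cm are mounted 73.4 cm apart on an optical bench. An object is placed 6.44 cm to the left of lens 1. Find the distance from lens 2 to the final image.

Lens 1: 1/d_i1 = 1/f₁ − 1/d_o1 = 1/(12.2) − 1/(6.44) = -0.07331, so d_i1 = -13.64 cm.
The intermediate image is 13.64 cm to the left of lens 1 (virtual), which is 73.4 − (-13.64) = 87.04 cm to the left of lens 2, so d_o2 = +87.04 cm.
Lens 2: 1/d_i2 = 1/f₂ − 1/d_o2 = 1/(37.0) − 1/(87.04) = 0.01554, so d_i2 = 64.4 cm.
The final image is real, 64.4 cm to the right of lens 2 (overall magnification ≈ -1.6).

64.4 cm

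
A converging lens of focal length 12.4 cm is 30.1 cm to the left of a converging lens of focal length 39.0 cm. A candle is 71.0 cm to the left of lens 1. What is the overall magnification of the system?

Lens 1: 1/d_i1 = 1/(12.4) − 1/(71.0) = 0.06656, so d_i1 = 15.02 cm; m₁ = −d_i1/d_o1 = -0.2115.
d_o2 = 30.1 − (15.02) = 15.08 cm.
Lens 2: 1/d_i2 = 1/(39.0) − 1/(15.08) = -0.04067, so d_i2 = -24.59 cm; m₂ = −d_i2/d_o2 = +1.630.
m = m₁·m₂ = (-0.2115)(+1.630) = -0.345.

m = -0.345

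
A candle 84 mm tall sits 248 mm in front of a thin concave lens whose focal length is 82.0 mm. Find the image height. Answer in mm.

For a concave lens, f = -82.0 mm.
1/d_i = 1/f − 1/d_o = 1/(-82.00) − 1/(248) = -0.01623, so d_i = -61.62 mm.
m = −d_i/d_o = +0.2485.
|h_i| = |m|·h_o = 0.2485 × 84 = 20.9 mm. The image is virtual, upright and reduced, on the same side as the object.

20.9 mm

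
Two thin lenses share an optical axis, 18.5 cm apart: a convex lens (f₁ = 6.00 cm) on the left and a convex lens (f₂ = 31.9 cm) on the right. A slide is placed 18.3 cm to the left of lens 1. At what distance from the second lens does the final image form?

13.7 cm

Lens 1: 1/d_i1 = 1/f₁ − 1/d_o1 = 1/(6.00) − 1/(18.3) = 0.1120, so d_i1 = 8.927 cm.
The intermediate image is 8.927 cm to the right of lens 1, which is 18.5 − (8.927) = 9.573 cm to the left of lens 2, so d_o2 = +9.573 cm.
Lens 2: 1/d_i2 = 1/f₂ − 1/d_o2 = 1/(31.9) − 1/(9.573) = -0.07311, so d_i2 = -13.7 cm.
The final image is virtual, 13.7 cm to the left of lens 2 (overall magnification ≈ -0.70).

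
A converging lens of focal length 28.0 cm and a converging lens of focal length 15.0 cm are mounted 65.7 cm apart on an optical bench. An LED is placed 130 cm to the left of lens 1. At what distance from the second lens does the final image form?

30.0 cm

Lens 1: 1/d_i1 = 1/f₁ − 1/d_o1 = 1/(28.0) − 1/(130) = 0.02802, so d_i1 = 35.69 cm.
The intermediate image is 35.69 cm to the right of lens 1, which is 65.7 − (35.69) = 30.01 cm to the left of lens 2, so d_o2 = +30.01 cm.
Lens 2: 1/d_i2 = 1/f₂ − 1/d_o2 = 1/(15.0) − 1/(30.01) = 0.03334, so d_i2 = 30.0 cm.
The final image is real, 30.0 cm to the right of lens 2 (overall magnification ≈ 0.27).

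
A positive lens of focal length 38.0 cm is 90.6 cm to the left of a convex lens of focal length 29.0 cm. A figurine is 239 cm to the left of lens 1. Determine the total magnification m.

Lens 1: 1/d_i1 = 1/(38.0) − 1/(239) = 0.02213, so d_i1 = 45.18 cm; m₁ = −d_i1/d_o1 = -0.1890.
d_o2 = 90.6 − (45.18) = 45.42 cm.
Lens 2: 1/d_i2 = 1/(29.0) − 1/(45.42) = 0.01247, so d_i2 = 80.22 cm; m₂ = −d_i2/d_o2 = -1.766.
m = m₁·m₂ = (-0.1890)(-1.766) = +0.334.

m = +0.334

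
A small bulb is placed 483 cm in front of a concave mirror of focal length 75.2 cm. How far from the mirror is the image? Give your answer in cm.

89.1 cm

Mirror equation: 1/s_i = 1/f − 1/s_o = 1/(75.20) − 1/(483) = 0.01330 − 0.002070 = 0.01123, so s_i = 89.1 cm.
The image is real, inverted and reduced, in front of the mirror.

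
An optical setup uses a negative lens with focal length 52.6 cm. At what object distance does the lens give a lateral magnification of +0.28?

For a negative lens, f = -52.6 cm.
m = −d_i/d_o ⇒ d_i = −m·d_o.
1/f = 1/d_o + 1/d_i = 1/d_o − 1/(m·d_o) = (1 − 1/m)/d_o, so d_o = f(1 − 1/m) = (-52.60)(1 − 1/(+0.28)) = 135 cm.

135 cm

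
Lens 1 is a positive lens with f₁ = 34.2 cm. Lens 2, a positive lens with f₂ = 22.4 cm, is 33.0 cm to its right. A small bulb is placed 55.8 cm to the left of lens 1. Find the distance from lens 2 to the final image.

15.9 cm

Lens 1: 1/d_i1 = 1/f₁ − 1/d_o1 = 1/(34.2) − 1/(55.8) = 0.01132, so d_i1 = 88.35 cm.
The intermediate image is 88.35 cm to the right of lens 1, which lies 55.35 cm to the right of lens 2 — a virtual object — so d_o2 = −55.35 cm.
Lens 2: 1/d_i2 = 1/f₂ − 1/d_o2 = 1/(22.4) − 1/(-55.35) = 0.06271, so d_i2 = 15.9 cm.
The final image is real, 15.9 cm to the right of lens 2 (overall magnification ≈ -0.46).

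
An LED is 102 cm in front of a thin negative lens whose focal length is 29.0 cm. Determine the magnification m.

For a negative lens, f = -29.0 cm.
1/d_i = 1/f − 1/d_o = 1/(-29.00) − 1/(102) = -0.04429, so d_i = -22.58 cm.
m = −d_i/d_o = −(-22.58)/(102) = +0.221.
The image is virtual, upright and reduced, on the same side as the object.

m = +0.221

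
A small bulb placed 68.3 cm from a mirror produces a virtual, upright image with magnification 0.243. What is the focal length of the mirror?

f = -21.9 cm (convex)

m = −d_i/d_o ⇒ d_i = −m·d_o = −(+0.243)·(68.3) = -16.60 cm.
1/f = 1/d_o + 1/d_i = 1/(68.3) + 1/(-16.60) = -0.04560, so f = -21.9 cm.
Since f is negative, the mirror is convex.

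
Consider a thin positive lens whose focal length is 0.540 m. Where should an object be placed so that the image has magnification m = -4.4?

m = −d_i/d_o ⇒ d_i = −m·d_o.
1/f = 1/d_o + 1/d_i = 1/d_o − 1/(m·d_o) = (1 − 1/m)/d_o, so d_o = f(1 − 1/m) = (0.5400)(1 − 1/(-4.4)) = 0.663 m.

0.663 m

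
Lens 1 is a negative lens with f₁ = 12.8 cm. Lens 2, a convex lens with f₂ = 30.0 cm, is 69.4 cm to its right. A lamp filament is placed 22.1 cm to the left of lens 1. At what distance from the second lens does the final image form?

48.9 cm

Lens 1 is diverging, so f₁ = −12.8 cm.
Lens 1: 1/d_i1 = 1/f₁ − 1/d_o1 = 1/(-12.8) − 1/(22.1) = -0.1234, so d_i1 = -8.105 cm.
The intermediate image is 8.105 cm to the left of lens 1 (virtual), which is 69.4 − (-8.105) = 77.51 cm to the left of lens 2, so d_o2 = +77.51 cm.
Lens 2: 1/d_i2 = 1/f₂ − 1/d_o2 = 1/(30.0) − 1/(77.51) = 0.02043, so d_i2 = 48.9 cm.
The final image is real, 48.9 cm to the right of lens 2 (overall magnification ≈ -0.23).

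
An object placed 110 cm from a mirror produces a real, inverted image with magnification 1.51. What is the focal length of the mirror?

m = −d_i/d_o ⇒ d_i = −m·d_o = −(-1.51)·(110) = 166.1 cm.
1/f = 1/d_o + 1/d_i = 1/(110) + 1/(166.1) = 0.01511, so f = 66.2 cm.
Since f is positive, the mirror is concave.

f = 66.2 cm (concave)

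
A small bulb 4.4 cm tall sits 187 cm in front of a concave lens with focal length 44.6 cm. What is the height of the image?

For a concave lens, f = -44.6 cm.
1/d_i = 1/f − 1/d_o = 1/(-44.60) − 1/(187) = -0.02777, so d_i = -36.01 cm.
m = −d_i/d_o = +0.1926.
|h_i| = |m|·h_o = 0.1926 × 4.4 = 0.847 cm. The image is virtual, upright and reduced, on the same side as the object.

0.847 cm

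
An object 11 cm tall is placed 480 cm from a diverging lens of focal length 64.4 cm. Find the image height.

1.30 cm

For a diverging lens, f = -64.4 cm.
1/d_i = 1/f − 1/d_o = 1/(-64.40) − 1/(480) = -0.01761, so d_i = -56.78 cm.
m = −d_i/d_o = +0.1183.
|h_i| = |m|·h_o = 0.1183 × 11 = 1.30 cm. The image is virtual, upright and reduced, on the same side as the object.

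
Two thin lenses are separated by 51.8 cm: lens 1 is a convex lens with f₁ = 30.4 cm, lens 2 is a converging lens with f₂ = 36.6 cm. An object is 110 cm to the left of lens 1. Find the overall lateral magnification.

m = -0.521

Lens 1: 1/d_i1 = 1/(30.4) − 1/(110) = 0.02380, so d_i1 = 42.01 cm; m₁ = −d_i1/d_o1 = -0.3819.
d_o2 = 51.8 − (42.01) = 9.790 cm.
Lens 2: 1/d_i2 = 1/(36.6) − 1/(9.790) = -0.07482, so d_i2 = -13.36 cm; m₂ = −d_i2/d_o2 = +1.365.
m = m₁·m₂ = (-0.3819)(+1.365) = -0.521.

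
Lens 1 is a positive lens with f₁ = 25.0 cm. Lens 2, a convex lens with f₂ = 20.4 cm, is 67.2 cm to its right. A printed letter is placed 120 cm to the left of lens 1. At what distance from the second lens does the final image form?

47.7 cm

Lens 1: 1/d_i1 = 1/f₁ − 1/d_o1 = 1/(25.0) − 1/(120) = 0.03167, so d_i1 = 31.58 cm.
The intermediate image is 31.58 cm to the right of lens 1, which is 67.2 − (31.58) = 35.62 cm to the left of lens 2, so d_o2 = +35.62 cm.
Lens 2: 1/d_i2 = 1/f₂ − 1/d_o2 = 1/(20.4) − 1/(35.62) = 0.02095, so d_i2 = 47.7 cm.
The final image is real, 47.7 cm to the right of lens 2 (overall magnification ≈ 0.35).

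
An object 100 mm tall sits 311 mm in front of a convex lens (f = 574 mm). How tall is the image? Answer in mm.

218 mm

1/d_i = 1/f − 1/d_o = 1/(574.0) − 1/(311) = -0.001473, so d_i = -678.8 mm.
m = −d_i/d_o = +2.183.
|h_i| = |m|·h_o = 2.183 × 100 = 218 mm. The image is virtual, upright and enlarged, on the same side as the object.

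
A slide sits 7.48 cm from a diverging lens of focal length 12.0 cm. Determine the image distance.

4.61 cm

For a diverging lens, f = -12.0 cm.
Lens equation: 1/v = 1/f − 1/u = 1/(-12.00) − 1/(7.48) = -0.08333 − 0.1337 = -0.2170, so v = -4.61 cm.
The image is virtual, upright and reduced, on the same side as the object.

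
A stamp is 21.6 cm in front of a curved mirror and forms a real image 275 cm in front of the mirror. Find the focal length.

Real image ⇒ d_i = +275 cm.
1/f = 1/d_o + 1/d_i = 1/(21.6) + 1/(275) = 0.04993, so f = 20.0 cm.
Since f is positive, the curved mirror is concave.

f = 20.0 cm (concave)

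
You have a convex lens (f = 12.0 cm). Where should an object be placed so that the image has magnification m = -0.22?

m = −d_i/d_o ⇒ d_i = −m·d_o.
1/f = 1/d_o + 1/d_i = 1/d_o − 1/(m·d_o) = (1 − 1/m)/d_o, so d_o = f(1 − 1/m) = (12.00)(1 − 1/(-0.22)) = 66.5 cm.

66.5 cm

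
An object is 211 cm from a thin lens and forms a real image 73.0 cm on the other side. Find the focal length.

f = 54.2 cm (converging)

Real image ⇒ d_i = +73.0 cm.
1/f = 1/d_o + 1/d_i = 1/(211) + 1/(73.0) = 0.01844, so f = 54.2 cm.
Since f is positive, the thin lens is converging.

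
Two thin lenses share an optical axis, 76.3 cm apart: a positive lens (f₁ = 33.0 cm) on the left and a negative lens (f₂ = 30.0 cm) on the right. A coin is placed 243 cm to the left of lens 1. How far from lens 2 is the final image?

16.8 cm

Lens 1: 1/d_i1 = 1/f₁ − 1/d_o1 = 1/(33.0) − 1/(243) = 0.02619, so d_i1 = 38.19 cm.
The intermediate image is 38.19 cm to the right of lens 1, which is 76.3 − (38.19) = 38.11 cm to the left of lens 2, so d_o2 = +38.11 cm.
Lens 2 is diverging, so f₂ = −30.0 cm.
Lens 2: 1/d_i2 = 1/f₂ − 1/d_o2 = 1/(-30.0) − 1/(38.11) = -0.05957, so d_i2 = -16.8 cm.
The final image is virtual, 16.8 cm to the left of lens 2 (overall magnification ≈ -0.069).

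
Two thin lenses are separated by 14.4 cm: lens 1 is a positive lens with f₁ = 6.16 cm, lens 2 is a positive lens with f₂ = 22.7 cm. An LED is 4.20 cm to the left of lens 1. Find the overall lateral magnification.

m = -14.6

Lens 1: 1/d_i1 = 1/(6.16) − 1/(4.20) = -0.07576, so d_i1 = -13.20 cm; m₁ = −d_i1/d_o1 = +3.143.
d_o2 = 14.4 − (-13.20) = 27.60 cm.
Lens 2: 1/d_i2 = 1/(22.7) − 1/(27.60) = 0.007821, so d_i2 = 127.9 cm; m₂ = −d_i2/d_o2 = -4.633.
m = m₁·m₂ = (+3.143)(-4.633) = -14.6.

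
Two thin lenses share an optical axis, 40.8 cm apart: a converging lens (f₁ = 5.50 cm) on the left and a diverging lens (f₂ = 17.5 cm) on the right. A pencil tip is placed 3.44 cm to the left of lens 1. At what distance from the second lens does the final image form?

13.0 cm

Lens 1: 1/d_i1 = 1/f₁ − 1/d_o1 = 1/(5.50) − 1/(3.44) = -0.1089, so d_i1 = -9.184 cm.
The intermediate image is 9.184 cm to the left of lens 1 (virtual), which is 40.8 − (-9.184) = 49.98 cm to the left of lens 2, so d_o2 = +49.98 cm.
Lens 2 is diverging, so f₂ = −17.5 cm.
Lens 2: 1/d_i2 = 1/f₂ − 1/d_o2 = 1/(-17.5) − 1/(49.98) = -0.07715, so d_i2 = -13.0 cm.
The final image is virtual, 13.0 cm to the left of lens 2 (overall magnification ≈ 0.69).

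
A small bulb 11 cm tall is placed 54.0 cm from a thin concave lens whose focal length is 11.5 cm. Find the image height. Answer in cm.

For a concave lens, f = -11.5 cm.
1/d_i = 1/f − 1/d_o = 1/(-11.50) − 1/(54.0) = -0.1055, so d_i = -9.481 cm.
m = −d_i/d_o = +0.1756.
|h_i| = |m|·h_o = 0.1756 × 11 = 1.93 cm. The image is virtual, upright and reduced, on the same side as the object.

1.93 cm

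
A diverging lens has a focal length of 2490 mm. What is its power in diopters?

P = -0.402 D

For a diverging lens, f = −2490 mm.
f = -249 cm = -2.49 m.
P = 1/f = 1/(-2.49 m) = -0.402 D.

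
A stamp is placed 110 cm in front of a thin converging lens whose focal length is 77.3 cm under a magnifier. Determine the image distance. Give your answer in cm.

260 cm

Lens equation: 1/d_i = 1/f − 1/d_o = 1/(77.30) − 1/(110) = 0.01294 − 0.009091 = 0.003846, so d_i = 260 cm.
The image is real, inverted and enlarged, on the far side of the lens.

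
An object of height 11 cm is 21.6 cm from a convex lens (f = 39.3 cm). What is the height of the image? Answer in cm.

24.4 cm

1/d_i = 1/f − 1/d_o = 1/(39.30) − 1/(21.6) = -0.02085, so d_i = -47.96 cm.
m = −d_i/d_o = +2.220.
|h_i| = |m|·h_o = 2.220 × 11 = 24.4 cm. The image is virtual, upright and enlarged, on the same side as the object.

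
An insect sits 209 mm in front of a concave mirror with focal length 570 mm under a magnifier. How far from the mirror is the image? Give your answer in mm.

330 mm

Mirror equation: 1/q = 1/f − 1/p = 1/(570.0) − 1/(209) = 0.001754 − 0.004785 = -0.003030, so q = -330 mm.
The image is virtual, upright and enlarged, behind the mirror.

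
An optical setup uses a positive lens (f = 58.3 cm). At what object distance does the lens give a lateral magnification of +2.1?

30.5 cm

m = −d_i/d_o ⇒ d_i = −m·d_o.
1/f = 1/d_o + 1/d_i = 1/d_o − 1/(m·d_o) = (1 − 1/m)/d_o, so d_o = f(1 − 1/m) = (58.30)(1 − 1/(+2.1)) = 30.5 cm.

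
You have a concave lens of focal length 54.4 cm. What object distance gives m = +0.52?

For a concave lens, f = -54.4 cm.
m = −d_i/d_o ⇒ d_i = −m·d_o.
1/f = 1/d_o + 1/d_i = 1/d_o − 1/(m·d_o) = (1 − 1/m)/d_o, so d_o = f(1 − 1/m) = (-54.40)(1 − 1/(+0.52)) = 50.2 cm.

50.2 cm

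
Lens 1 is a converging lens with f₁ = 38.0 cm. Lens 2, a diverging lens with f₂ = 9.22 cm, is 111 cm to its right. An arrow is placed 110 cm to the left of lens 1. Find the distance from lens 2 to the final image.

7.85 cm

Lens 1: 1/d_i1 = 1/f₁ − 1/d_o1 = 1/(38.0) − 1/(110) = 0.01722, so d_i1 = 58.06 cm.
The intermediate image is 58.06 cm to the right of lens 1, which is 111 − (58.06) = 52.94 cm to the left of lens 2, so d_o2 = +52.94 cm.
Lens 2 is diverging, so f₂ = −9.22 cm.
Lens 2: 1/d_i2 = 1/f₂ − 1/d_o2 = 1/(-9.22) − 1/(52.94) = -0.1273, so d_i2 = -7.85 cm.
The final image is virtual, 7.85 cm to the left of lens 2 (overall magnification ≈ -0.078).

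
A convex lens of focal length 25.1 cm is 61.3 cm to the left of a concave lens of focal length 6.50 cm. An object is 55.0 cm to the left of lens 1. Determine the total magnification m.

Lens 1: 1/d_i1 = 1/(25.1) − 1/(55.0) = 0.02166, so d_i1 = 46.17 cm; m₁ = −d_i1/d_o1 = -0.8395.
d_o2 = 61.3 − (46.17) = 15.13 cm.
f₂ = −6.50 cm (diverging).
Lens 2: 1/d_i2 = 1/(-6.50) − 1/(15.13) = -0.2199, so d_i2 = -4.547 cm; m₂ = −d_i2/d_o2 = +0.3005.
m = m₁·m₂ = (-0.8395)(+0.3005) = -0.252.

m = -0.252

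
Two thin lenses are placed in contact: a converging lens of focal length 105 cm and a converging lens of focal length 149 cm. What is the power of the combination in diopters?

P₁ = 1/f₁ = 1/(1.05 m) = +0.9524 D; P₂ = 1/f₂ = 1/(1.49 m) = +0.6711 D.
For thin lenses in contact, P = P₁ + P₂ = (+0.9524) + (+0.6711) = +1.62 D.

P = +1.62 D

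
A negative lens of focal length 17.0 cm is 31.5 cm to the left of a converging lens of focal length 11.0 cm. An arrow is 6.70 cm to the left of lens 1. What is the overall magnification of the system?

f₁ = −17.0 cm (diverging).
Lens 1: 1/d_i1 = 1/(-17.0) − 1/(6.70) = -0.2081, so d_i1 = -4.806 cm; m₁ = −d_i1/d_o1 = +0.7173.
d_o2 = 31.5 − (-4.806) = 36.31 cm.
Lens 2: 1/d_i2 = 1/(11.0) − 1/(36.31) = 0.06337, so d_i2 = 15.78 cm; m₂ = −d_i2/d_o2 = -0.4346.
m = m₁·m₂ = (+0.7173)(-0.4346) = -0.312.

m = -0.312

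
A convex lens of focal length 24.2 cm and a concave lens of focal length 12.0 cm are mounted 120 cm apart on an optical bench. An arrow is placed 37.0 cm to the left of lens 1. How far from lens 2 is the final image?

9.68 cm

Lens 1: 1/d_i1 = 1/f₁ − 1/d_o1 = 1/(24.2) − 1/(37.0) = 0.01430, so d_i1 = 69.95 cm.
The intermediate image is 69.95 cm to the right of lens 1, which is 120 − (69.95) = 50.05 cm to the left of lens 2, so d_o2 = +50.05 cm.
Lens 2 is diverging, so f₂ = −12.0 cm.
Lens 2: 1/d_i2 = 1/f₂ − 1/d_o2 = 1/(-12.0) − 1/(50.05) = -0.1033, so d_i2 = -9.68 cm.
The final image is virtual, 9.68 cm to the left of lens 2 (overall magnification ≈ -0.37).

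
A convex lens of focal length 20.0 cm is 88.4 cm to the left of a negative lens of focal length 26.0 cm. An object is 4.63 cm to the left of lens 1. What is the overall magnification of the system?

m = +0.281

Lens 1: 1/d_i1 = 1/(20.0) − 1/(4.63) = -0.1660, so d_i1 = -6.025 cm; m₁ = −d_i1/d_o1 = +1.301.
d_o2 = 88.4 − (-6.025) = 94.43 cm.
f₂ = −26.0 cm (diverging).
Lens 2: 1/d_i2 = 1/(-26.0) − 1/(94.43) = -0.04905, so d_i2 = -20.39 cm; m₂ = −d_i2/d_o2 = +0.2159.
m = m₁·m₂ = (+1.301)(+0.2159) = +0.281.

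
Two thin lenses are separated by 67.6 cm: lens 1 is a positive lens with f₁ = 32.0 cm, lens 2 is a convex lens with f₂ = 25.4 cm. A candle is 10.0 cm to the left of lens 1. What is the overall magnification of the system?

m = -0.651

Lens 1: 1/d_i1 = 1/(32.0) − 1/(10.0) = -0.06875, so d_i1 = -14.55 cm; m₁ = −d_i1/d_o1 = +1.455.
d_o2 = 67.6 − (-14.55) = 82.15 cm.
Lens 2: 1/d_i2 = 1/(25.4) − 1/(82.15) = 0.02720, so d_i2 = 36.77 cm; m₂ = −d_i2/d_o2 = -0.4476.
m = m₁·m₂ = (+1.455)(-0.4476) = -0.651.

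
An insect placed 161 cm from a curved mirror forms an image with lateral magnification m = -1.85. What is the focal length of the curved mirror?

f = 105 cm (concave)

m = −d_i/d_o ⇒ d_i = −m·d_o = −(-1.85)·(161) = 297.9 cm.
1/f = 1/d_o + 1/d_i = 1/(161) + 1/(297.9) = 0.009568, so f = 105 cm.
Since f is positive, the curved mirror is concave.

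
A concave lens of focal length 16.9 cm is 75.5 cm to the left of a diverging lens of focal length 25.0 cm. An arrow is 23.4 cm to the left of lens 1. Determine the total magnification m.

m = +0.0950

f₁ = −16.9 cm (diverging).
Lens 1: 1/d_i1 = 1/(-16.9) − 1/(23.4) = -0.1019, so d_i1 = -9.813 cm; m₁ = −d_i1/d_o1 = +0.4194.
d_o2 = 75.5 − (-9.813) = 85.31 cm.
f₂ = −25.0 cm (diverging).
Lens 2: 1/d_i2 = 1/(-25.0) − 1/(85.31) = -0.05172, so d_i2 = -19.33 cm; m₂ = −d_i2/d_o2 = +0.2266.
m = m₁·m₂ = (+0.4194)(+0.2266) = +0.0950.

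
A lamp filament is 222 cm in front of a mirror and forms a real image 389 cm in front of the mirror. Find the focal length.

Real image ⇒ d_i = +389 cm.
1/f = 1/d_o + 1/d_i = 1/(222) + 1/(389) = 0.007075, so f = 141 cm.
Since f is positive, the mirror is concave.

f = 141 cm (concave)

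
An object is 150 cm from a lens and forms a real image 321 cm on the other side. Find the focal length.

f = 102 cm (converging)

Real image ⇒ d_i = +321 cm.
1/f = 1/d_o + 1/d_i = 1/(150) + 1/(321) = 0.009782, so f = 102 cm.
Since f is positive, the lens is converging.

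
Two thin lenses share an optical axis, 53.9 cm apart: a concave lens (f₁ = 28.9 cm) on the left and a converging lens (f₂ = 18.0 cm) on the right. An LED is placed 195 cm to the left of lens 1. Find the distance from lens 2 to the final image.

Lens 1 is diverging, so f₁ = −28.9 cm.
Lens 1: 1/d_i1 = 1/f₁ − 1/d_o1 = 1/(-28.9) − 1/(195) = -0.03973, so d_i1 = -25.17 cm.
The intermediate image is 25.17 cm to the left of lens 1 (virtual), which is 53.9 − (-25.17) = 79.07 cm to the left of lens 2, so d_o2 = +79.07 cm.
Lens 2: 1/d_i2 = 1/f₂ − 1/d_o2 = 1/(18.0) − 1/(79.07) = 0.04291, so d_i2 = 23.3 cm.
The final image is real, 23.3 cm to the right of lens 2 (overall magnification ≈ -0.038).

23.3 cm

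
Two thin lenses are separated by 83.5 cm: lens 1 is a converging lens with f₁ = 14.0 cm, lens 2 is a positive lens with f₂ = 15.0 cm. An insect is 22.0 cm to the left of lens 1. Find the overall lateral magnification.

m = +0.875

Lens 1: 1/d_i1 = 1/(14.0) − 1/(22.0) = 0.02597, so d_i1 = 38.50 cm; m₁ = −d_i1/d_o1 = -1.750.
d_o2 = 83.5 − (38.50) = 45.00 cm.
Lens 2: 1/d_i2 = 1/(15.0) − 1/(45.00) = 0.04444, so d_i2 = 22.50 cm; m₂ = −d_i2/d_o2 = -0.5000.
m = m₁·m₂ = (-1.750)(-0.5000) = +0.875.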